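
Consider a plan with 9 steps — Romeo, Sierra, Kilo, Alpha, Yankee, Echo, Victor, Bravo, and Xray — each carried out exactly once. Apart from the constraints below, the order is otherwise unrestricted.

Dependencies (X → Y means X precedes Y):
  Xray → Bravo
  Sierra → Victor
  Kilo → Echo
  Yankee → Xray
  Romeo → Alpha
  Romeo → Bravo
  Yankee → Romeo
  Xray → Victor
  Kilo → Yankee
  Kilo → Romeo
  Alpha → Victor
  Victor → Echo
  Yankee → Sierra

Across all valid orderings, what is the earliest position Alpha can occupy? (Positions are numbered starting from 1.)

The steps that are forced before Alpha, directly or transitively, are Romeo, Kilo, Yankee. That's 3 steps.
So at minimum 3 steps come before Alpha, putting Alpha no earlier than position 4. That position is achievable by scheduling exactly those predecessors first.

4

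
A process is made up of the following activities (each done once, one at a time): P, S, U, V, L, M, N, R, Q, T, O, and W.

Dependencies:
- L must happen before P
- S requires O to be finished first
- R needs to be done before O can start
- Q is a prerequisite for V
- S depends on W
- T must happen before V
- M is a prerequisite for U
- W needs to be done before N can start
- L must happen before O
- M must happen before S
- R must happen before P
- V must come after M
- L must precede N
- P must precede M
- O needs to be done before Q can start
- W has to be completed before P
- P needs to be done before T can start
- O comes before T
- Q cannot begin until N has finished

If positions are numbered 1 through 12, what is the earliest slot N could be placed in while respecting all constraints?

3

Every activity that must precede N has to come before it. Tracing all chains that end at N, those activities are: L, W — 2 in total.
So at minimum 2 activities come before N, putting N no earlier than position 3. That position is achievable by scheduling exactly those predecessors first.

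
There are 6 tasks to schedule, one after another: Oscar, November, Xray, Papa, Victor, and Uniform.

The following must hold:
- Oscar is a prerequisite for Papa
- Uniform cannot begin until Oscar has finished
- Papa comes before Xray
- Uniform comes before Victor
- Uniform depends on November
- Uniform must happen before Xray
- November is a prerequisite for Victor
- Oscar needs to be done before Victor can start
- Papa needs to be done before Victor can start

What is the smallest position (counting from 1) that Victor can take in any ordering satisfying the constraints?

Working backwards through the constraints from Victor, its full set of required predecessors is Oscar, November, Papa, Uniform — 4 of them.
So at minimum 4 tasks come before Victor, putting Victor no earlier than position 5. That position is achievable by scheduling exactly those predecessors first.

5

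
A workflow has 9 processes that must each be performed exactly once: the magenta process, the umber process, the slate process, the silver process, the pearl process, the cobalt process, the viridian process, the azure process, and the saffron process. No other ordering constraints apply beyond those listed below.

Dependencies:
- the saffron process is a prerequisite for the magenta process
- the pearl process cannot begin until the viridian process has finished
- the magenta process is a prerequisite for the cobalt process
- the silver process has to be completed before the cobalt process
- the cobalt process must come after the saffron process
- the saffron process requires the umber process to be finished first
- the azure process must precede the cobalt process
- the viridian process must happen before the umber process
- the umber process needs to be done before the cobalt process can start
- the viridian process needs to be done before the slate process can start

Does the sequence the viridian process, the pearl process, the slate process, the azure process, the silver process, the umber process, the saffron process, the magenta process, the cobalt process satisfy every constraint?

Checking each listed constraint against this order: for instance, the viridian process is in position 1 and the umber process in position 6, so that constraint holds — and the remaining constraints check out the same way.

Yes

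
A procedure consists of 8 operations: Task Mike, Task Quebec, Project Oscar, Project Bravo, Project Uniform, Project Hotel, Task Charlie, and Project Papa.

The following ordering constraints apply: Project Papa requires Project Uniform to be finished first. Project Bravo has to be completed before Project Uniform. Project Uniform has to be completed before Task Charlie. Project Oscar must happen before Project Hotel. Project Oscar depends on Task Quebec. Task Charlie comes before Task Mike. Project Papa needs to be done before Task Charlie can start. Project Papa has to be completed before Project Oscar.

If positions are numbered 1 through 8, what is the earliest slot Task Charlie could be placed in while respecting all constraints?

4

The operations that are forced before Task Charlie, directly or transitively, are Project Bravo, Project Uniform, Project Papa. That's 3 operations.
With 3 mandatory predecessors, the earliest Task Charlie can sit is position 3+1 = 4, and placing just those 3 first achieves it.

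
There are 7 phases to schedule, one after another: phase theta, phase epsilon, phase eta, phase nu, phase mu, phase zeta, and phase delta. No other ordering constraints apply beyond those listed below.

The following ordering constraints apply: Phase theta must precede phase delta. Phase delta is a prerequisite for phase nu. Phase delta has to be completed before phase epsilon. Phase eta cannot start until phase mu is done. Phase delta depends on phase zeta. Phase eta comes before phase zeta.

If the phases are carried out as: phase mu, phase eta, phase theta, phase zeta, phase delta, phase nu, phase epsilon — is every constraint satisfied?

Yes

Every stated constraint is respected: phase eta sits at position 2, ahead of phase zeta at position 4, and each of the other listed pairs likewise has the predecessor earlier in the sequence.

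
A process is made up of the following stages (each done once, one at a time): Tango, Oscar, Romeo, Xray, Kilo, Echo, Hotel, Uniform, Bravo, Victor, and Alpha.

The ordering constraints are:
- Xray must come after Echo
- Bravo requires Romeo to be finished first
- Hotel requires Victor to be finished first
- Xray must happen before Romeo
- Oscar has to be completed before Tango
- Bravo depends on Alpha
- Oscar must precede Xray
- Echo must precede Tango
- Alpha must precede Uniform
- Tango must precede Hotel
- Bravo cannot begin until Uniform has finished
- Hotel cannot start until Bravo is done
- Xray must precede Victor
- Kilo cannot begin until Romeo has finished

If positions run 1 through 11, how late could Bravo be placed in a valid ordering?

10

The only stage forced after Bravo (directly or by a chain) is Hotel.
With 1 mandatory successor out of 11 stages total, the latest slot for Bravo is 11−1 = 10, and it's reachable by doing all non-successors before Bravo.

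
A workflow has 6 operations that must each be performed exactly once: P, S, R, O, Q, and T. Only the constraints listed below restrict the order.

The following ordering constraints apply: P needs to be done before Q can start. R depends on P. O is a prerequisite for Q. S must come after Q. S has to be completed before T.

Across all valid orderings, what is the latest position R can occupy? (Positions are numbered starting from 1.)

6

R has no required successors, so nothing stops it from going last (position 6).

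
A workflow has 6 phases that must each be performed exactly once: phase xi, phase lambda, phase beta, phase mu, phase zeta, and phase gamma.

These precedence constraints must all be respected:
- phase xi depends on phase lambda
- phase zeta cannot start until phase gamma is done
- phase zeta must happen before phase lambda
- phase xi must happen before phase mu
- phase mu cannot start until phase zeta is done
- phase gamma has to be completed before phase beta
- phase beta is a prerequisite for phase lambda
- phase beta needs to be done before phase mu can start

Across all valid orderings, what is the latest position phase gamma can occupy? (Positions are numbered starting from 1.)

1

The phases that are forced after phase gamma, directly or by a chain of constraints, are phase xi, phase lambda, phase beta, phase mu, phase zeta. That's 5 phases.
With 5 mandatory successors out of 6 phases total, the latest slot for phase gamma is 6−5 = 1, and it's reachable by doing all non-successors before phase gamma.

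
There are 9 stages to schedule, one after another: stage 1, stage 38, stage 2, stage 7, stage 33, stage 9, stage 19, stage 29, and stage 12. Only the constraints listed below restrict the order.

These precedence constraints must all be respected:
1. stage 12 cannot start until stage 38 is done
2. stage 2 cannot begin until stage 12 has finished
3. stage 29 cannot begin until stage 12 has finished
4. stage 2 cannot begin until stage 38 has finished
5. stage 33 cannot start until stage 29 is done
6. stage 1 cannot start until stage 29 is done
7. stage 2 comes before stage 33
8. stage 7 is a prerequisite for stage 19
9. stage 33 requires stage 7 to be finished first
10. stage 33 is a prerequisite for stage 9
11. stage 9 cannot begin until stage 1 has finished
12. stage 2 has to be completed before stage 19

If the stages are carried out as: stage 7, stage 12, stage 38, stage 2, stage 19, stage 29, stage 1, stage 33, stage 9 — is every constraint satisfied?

The sequence places stage 12 ahead of stage 38.
Since stage 38 is required before stage 12, the ordering is invalid.

No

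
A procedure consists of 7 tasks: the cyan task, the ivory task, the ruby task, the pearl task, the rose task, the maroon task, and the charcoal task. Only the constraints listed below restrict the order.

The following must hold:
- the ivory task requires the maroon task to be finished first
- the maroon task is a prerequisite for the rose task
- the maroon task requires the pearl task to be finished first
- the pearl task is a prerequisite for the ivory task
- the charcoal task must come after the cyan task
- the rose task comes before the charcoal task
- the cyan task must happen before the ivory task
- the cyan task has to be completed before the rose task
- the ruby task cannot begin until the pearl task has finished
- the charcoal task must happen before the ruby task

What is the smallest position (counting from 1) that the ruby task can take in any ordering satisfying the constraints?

Working backwards through the constraints from the ruby task, its full set of required predecessors is the cyan task, the pearl task, the rose task, the maroon task, the charcoal task — 5 of them.
With 5 mandatory predecessors, the earliest the ruby task can sit is position 5+1 = 6, and placing just those 5 first achieves it.

6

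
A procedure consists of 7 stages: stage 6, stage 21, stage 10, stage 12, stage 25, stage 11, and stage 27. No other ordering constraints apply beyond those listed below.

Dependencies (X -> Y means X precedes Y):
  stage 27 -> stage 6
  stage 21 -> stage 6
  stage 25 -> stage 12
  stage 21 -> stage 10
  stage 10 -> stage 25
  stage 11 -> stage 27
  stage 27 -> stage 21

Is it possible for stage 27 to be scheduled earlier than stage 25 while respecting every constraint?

Yes

Every valid ordering already has stage 27 before stage 25 (the constraints require it), so in particular at least one does.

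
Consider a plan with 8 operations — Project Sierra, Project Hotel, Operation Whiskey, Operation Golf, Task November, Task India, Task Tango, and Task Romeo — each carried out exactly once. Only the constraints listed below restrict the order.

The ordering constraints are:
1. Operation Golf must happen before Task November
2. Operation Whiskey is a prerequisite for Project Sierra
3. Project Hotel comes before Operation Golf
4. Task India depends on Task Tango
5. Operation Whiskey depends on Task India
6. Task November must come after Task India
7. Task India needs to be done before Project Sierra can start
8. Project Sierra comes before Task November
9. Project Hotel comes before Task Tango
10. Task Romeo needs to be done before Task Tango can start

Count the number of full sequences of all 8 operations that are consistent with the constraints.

11

The operations with no prerequisites are Project Hotel, Task Romeo; any of them can be placed first.
Systematically extending each partial ordering one operation at a time and counting, there are 11 complete orderings.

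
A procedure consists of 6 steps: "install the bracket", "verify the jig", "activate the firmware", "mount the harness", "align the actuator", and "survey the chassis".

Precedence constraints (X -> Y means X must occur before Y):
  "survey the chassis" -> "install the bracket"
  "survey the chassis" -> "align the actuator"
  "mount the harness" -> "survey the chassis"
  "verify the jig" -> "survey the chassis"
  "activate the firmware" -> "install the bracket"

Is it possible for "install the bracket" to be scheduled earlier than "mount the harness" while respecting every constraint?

Following "mount the harness" → "survey the chassis" → "install the bracket", "mount the harness" must precede "install the bracket" in every valid ordering.
So no valid ordering can have "install the bracket" before "mount the harness".

No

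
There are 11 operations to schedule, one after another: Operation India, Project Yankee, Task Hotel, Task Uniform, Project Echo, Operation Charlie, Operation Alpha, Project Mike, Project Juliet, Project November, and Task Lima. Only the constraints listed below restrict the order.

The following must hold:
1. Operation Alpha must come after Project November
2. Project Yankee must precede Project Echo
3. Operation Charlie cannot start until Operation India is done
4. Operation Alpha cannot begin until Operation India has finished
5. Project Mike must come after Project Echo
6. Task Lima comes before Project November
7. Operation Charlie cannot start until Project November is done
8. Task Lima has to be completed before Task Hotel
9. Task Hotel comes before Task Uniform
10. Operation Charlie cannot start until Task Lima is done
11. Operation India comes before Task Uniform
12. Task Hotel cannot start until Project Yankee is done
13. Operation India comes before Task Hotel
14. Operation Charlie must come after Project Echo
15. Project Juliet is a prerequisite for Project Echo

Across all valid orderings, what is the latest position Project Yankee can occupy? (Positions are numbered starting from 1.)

6

The operations that are forced after Project Yankee, directly or by a chain of constraints, are Task Hotel, Task Uniform, Project Echo, Operation Charlie, Project Mike. That's 5 operations.
With 5 mandatory successors out of 11 operations total, the latest slot for Project Yankee is 11−5 = 6, and it's reachable by doing all non-successors before Project Yankee.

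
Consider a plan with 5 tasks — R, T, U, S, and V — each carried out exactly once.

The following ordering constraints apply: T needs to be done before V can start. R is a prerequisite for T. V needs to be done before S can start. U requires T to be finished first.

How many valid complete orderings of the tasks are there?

Only R has no prerequisites, so it must go first.
Systematically extending each partial ordering one task at a time and counting, there are 3 complete orderings.

3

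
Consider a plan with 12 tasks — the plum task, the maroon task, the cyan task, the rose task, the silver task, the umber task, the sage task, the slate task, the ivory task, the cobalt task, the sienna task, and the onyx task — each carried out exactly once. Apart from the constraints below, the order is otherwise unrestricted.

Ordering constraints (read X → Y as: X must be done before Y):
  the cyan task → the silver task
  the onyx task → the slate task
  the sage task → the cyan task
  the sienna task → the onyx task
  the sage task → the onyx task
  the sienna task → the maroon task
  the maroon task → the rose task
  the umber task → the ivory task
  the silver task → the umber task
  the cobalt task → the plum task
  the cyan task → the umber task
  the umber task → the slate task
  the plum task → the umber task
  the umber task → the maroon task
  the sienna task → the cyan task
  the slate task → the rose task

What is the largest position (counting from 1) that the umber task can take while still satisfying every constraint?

Following every chain forward from the umber task, the tasks that must come later are the maroon task, the rose task, the slate task, the ivory task — 4 of them.
So at least 4 tasks follow the umber task, putting the umber task no later than position 8. That position is achievable by scheduling everything else first.

8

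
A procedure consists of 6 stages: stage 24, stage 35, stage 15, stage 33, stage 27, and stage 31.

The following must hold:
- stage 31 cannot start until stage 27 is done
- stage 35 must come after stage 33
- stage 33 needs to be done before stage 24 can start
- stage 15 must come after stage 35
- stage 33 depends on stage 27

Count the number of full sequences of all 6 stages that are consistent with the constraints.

Only stage 27 has no prerequisites, so it must go first.
Enumerating by repeatedly choosing an available stage (one whose prerequisites are all placed) gives 15 distinct complete orderings.

15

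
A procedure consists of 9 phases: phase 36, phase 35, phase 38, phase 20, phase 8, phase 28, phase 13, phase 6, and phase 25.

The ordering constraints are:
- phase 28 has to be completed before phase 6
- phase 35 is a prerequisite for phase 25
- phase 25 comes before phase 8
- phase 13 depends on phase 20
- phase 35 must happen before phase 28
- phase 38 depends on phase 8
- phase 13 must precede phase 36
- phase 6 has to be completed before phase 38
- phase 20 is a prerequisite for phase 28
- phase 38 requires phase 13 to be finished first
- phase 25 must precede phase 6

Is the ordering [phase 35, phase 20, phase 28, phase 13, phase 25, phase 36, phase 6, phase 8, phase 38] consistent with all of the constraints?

Going through the constraints one by one, each required predecessor appears earlier in the sequence than its dependent — e.g. phase 13 (position 4) is before phase 38 (position 9), as required.

Yes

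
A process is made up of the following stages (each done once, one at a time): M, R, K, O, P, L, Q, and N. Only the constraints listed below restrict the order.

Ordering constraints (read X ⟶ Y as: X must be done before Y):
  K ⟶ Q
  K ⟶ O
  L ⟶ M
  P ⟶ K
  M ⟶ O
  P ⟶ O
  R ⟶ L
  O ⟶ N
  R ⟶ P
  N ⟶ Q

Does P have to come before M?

No

P and M are not related by any chain of constraints.
There exist valid orderings with M before P, so P is not required to come first.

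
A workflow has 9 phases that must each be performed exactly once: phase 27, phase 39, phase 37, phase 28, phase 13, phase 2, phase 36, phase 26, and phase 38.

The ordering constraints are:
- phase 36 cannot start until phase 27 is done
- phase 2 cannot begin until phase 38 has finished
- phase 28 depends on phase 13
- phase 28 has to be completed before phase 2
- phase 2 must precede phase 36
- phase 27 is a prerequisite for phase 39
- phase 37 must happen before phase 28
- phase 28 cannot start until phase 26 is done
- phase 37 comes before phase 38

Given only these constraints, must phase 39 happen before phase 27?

No

In fact the dependencies run the other way: phase 27 → phase 39.
So phase 39 never precedes phase 27.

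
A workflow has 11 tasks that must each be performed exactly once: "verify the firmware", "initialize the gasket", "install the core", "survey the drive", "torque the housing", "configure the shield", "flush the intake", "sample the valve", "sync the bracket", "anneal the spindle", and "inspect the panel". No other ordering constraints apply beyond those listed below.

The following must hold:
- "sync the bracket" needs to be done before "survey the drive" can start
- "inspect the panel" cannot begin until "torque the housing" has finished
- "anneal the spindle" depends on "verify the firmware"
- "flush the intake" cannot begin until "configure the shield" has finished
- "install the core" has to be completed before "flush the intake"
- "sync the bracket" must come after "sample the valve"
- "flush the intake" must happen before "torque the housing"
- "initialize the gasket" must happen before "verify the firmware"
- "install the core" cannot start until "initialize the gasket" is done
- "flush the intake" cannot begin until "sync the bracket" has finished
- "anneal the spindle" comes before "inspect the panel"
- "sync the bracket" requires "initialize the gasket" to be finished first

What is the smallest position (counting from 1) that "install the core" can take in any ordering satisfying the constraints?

Working backwards through the constraints from "install the core", its only required predecessor is "initialize the gasket".
With 1 mandatory predecessor, the earliest "install the core" can sit is position 1+1 = 2, and placing just that one first achieves it.

2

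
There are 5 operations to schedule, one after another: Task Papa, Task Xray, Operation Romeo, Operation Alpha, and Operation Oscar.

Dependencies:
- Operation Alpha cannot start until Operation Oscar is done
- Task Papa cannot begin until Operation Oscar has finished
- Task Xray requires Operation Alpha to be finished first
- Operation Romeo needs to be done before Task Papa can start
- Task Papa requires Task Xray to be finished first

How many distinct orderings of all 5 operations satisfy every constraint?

2 operations have no prerequisites (Operation Romeo, Operation Oscar), so any of them could come first.
Systematically extending each partial ordering one operation at a time and counting, there are 4 complete orderings.

4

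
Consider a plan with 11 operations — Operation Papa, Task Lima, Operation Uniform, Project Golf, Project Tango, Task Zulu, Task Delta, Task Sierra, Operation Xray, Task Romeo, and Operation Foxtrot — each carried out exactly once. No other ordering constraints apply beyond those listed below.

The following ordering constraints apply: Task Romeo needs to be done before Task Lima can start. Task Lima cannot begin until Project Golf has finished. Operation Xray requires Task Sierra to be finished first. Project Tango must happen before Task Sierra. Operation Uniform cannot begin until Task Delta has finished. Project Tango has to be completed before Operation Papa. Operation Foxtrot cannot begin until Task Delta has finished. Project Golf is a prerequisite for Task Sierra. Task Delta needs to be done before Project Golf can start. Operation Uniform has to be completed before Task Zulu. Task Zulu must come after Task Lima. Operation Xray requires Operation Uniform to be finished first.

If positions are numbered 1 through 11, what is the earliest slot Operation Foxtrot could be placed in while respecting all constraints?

2

The only operation forced before Operation Foxtrot (directly or transitively) is Task Delta.
With 1 mandatory predecessor, the earliest Operation Foxtrot can sit is position 1+1 = 2, and placing just that one first achieves it.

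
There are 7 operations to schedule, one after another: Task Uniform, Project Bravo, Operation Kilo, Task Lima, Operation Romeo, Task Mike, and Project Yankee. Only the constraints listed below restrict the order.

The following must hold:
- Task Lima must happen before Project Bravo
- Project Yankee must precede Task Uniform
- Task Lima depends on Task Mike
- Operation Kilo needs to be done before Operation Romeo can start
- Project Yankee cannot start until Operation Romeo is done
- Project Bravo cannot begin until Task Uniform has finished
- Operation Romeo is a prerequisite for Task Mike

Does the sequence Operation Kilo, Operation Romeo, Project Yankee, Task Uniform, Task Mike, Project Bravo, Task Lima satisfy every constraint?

No

Here Task Lima comes after Project Bravo.
That contradicts the constraint that Task Lima must precede Project Bravo.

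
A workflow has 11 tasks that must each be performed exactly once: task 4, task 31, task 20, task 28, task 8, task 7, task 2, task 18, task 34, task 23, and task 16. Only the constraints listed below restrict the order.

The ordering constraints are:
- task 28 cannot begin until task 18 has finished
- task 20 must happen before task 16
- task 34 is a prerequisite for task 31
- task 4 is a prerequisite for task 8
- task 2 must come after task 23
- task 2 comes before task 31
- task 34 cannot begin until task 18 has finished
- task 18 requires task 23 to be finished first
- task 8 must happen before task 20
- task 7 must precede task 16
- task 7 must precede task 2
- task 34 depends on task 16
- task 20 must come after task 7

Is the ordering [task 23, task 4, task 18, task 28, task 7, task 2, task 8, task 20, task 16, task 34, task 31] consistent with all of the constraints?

Every stated constraint is respected: task 18 sits at position 3, ahead of task 34 at position 10, and each of the other listed pairs likewise has the predecessor earlier in the sequence.

Yes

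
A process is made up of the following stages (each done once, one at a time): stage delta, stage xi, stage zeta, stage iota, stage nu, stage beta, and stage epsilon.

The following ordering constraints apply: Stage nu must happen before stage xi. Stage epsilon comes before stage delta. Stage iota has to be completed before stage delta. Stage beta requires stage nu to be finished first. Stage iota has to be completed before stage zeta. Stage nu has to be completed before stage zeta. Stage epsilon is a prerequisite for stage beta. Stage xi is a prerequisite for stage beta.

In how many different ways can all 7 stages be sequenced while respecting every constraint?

136

The stages with no prerequisites are stage iota, stage nu, stage epsilon; any of them can be placed first.
Enumerating by repeatedly choosing an available stage (one whose prerequisites are all placed) gives 136 distinct complete orderings.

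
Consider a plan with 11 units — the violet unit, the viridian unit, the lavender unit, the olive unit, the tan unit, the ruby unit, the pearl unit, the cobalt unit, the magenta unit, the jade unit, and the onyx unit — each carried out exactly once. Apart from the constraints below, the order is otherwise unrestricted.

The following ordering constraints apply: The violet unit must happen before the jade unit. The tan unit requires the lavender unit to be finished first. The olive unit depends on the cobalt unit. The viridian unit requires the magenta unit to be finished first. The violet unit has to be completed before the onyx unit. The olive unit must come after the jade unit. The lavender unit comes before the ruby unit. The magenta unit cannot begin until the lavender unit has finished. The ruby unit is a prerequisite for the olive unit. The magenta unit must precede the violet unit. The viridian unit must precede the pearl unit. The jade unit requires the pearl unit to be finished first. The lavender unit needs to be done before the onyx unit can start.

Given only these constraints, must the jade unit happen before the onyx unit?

No chain of constraints connects the jade unit to the onyx unit in either direction.
A valid ordering placing the onyx unit before the jade unit exists, so the answer is no.

No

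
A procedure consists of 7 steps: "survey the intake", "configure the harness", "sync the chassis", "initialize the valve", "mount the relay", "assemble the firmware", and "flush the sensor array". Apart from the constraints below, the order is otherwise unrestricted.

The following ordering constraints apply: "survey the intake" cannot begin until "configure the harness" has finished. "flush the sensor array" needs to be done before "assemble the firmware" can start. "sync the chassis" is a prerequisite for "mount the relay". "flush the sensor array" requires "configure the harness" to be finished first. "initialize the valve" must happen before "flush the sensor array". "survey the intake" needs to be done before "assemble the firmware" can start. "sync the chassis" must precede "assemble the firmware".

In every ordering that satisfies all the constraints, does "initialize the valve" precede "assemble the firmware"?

Yes

Following the dependencies: "initialize the valve" → "flush the sensor array" → "assemble the firmware".
That forces "initialize the valve" before "assemble the firmware" in every valid schedule.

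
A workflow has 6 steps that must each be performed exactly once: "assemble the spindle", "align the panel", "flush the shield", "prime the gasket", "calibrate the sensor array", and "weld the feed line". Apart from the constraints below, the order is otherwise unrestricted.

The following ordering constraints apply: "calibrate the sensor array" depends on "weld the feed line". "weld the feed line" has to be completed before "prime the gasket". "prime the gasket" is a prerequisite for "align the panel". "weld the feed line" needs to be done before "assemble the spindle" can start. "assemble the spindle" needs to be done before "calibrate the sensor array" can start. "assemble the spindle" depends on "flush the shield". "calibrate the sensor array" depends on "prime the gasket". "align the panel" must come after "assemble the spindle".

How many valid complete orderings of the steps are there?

The steps with no prerequisites are "flush the shield", "weld the feed line"; any of them can be placed first.
Systematically extending each partial ordering one step at a time and counting, there are 10 complete orderings.

10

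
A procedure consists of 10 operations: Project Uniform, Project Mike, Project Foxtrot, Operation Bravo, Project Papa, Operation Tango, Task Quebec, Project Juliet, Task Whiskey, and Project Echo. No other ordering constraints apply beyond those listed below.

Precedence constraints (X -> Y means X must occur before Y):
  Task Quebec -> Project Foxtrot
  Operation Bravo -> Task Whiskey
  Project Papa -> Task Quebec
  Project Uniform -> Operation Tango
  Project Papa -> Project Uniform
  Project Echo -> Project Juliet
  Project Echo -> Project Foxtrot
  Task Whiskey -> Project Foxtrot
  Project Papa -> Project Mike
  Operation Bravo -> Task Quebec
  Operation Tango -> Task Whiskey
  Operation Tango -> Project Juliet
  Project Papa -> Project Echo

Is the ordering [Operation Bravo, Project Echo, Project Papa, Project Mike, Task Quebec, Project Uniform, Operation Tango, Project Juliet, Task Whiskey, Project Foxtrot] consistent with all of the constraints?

The sequence places Project Echo ahead of Project Papa.
Since Project Papa is required before Project Echo, the ordering is invalid.

No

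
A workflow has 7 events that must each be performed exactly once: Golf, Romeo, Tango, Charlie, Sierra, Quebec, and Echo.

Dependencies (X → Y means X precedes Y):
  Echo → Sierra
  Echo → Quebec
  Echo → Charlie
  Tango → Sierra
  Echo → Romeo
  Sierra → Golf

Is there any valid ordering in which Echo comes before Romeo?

Yes

Every valid ordering already has Echo before Romeo (the constraints require it), so in particular at least one does.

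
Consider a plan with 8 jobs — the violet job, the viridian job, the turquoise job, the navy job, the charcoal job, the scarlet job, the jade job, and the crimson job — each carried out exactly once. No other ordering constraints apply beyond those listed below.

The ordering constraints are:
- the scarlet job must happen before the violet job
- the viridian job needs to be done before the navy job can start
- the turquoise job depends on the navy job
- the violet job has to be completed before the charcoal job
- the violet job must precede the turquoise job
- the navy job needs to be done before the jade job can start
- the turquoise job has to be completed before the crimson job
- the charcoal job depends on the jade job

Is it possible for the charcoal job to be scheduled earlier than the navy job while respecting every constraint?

The constraints give a chain the navy job → the jade job → the charcoal job, which forces the navy job before the charcoal job.
Hence the charcoal job can never be scheduled before the navy job.

No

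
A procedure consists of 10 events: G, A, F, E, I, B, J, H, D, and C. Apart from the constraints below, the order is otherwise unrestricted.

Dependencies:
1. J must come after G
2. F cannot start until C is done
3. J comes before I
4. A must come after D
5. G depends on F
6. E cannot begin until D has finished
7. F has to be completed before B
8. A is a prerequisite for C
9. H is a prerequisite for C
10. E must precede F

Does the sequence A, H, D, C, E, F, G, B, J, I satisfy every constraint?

No

Here D comes after A.
But one of the constraints requires D before A, so this ordering violates it.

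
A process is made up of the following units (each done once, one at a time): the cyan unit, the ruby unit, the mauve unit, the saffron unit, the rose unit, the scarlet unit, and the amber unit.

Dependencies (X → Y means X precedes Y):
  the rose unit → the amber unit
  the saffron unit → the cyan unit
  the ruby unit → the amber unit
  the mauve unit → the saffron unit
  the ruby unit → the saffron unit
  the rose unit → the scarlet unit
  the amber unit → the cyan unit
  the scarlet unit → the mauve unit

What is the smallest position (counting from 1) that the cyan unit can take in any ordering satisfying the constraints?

Working backwards through the constraints from the cyan unit, its full set of required predecessors is the ruby unit, the mauve unit, the saffron unit, the rose unit, the scarlet unit, the amber unit — 6 of them.
So at minimum 6 units come before the cyan unit, putting the cyan unit no earlier than position 7. That position is achievable by scheduling exactly those predecessors first.

7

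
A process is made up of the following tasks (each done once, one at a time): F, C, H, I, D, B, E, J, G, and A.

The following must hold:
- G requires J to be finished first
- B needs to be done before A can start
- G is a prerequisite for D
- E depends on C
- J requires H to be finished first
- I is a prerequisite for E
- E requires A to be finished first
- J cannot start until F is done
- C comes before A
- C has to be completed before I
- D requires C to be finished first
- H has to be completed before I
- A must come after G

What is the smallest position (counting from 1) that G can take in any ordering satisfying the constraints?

4

Working backwards through the constraints from G, its full set of required predecessors is F, H, J — 3 of them.
So at minimum 3 tasks come before G, putting G no earlier than position 4. That position is achievable by scheduling exactly those predecessors first.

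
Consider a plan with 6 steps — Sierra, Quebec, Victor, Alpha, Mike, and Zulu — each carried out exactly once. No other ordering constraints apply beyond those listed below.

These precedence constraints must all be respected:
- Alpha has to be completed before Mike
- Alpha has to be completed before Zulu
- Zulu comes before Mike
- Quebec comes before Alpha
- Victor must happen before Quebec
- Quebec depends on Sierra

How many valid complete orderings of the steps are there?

2

2 steps have no prerequisites (Sierra, Victor), so any of them could come first.
Systematically extending each partial ordering one step at a time and counting, there are 2 complete orderings.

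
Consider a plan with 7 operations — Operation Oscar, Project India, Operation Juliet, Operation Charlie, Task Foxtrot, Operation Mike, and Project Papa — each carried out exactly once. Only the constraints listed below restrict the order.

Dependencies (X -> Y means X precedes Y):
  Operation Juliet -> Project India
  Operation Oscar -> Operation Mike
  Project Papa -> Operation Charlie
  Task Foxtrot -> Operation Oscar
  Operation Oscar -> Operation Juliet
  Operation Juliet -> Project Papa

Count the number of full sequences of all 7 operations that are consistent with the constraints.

Task Foxtrot is the only operation with nothing required before it, so every ordering starts there.
Enumerating by repeatedly choosing an available operation (one whose prerequisites are all placed) gives 15 distinct complete orderings.

15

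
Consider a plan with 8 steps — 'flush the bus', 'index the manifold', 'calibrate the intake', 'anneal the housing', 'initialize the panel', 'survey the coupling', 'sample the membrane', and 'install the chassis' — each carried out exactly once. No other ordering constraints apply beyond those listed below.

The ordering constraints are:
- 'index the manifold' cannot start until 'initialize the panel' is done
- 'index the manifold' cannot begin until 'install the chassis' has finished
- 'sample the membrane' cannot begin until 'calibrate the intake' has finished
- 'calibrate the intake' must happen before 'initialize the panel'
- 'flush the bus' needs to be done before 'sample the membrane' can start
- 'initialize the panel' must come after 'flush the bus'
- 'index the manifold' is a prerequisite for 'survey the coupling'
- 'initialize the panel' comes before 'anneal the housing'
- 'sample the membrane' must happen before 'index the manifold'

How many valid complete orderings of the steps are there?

3 steps have no prerequisites ('flush the bus', 'calibrate the intake', 'install the chassis'), so any of them could come first.
Systematically extending each partial ordering one step at a time and counting, there are 76 complete orderings.

76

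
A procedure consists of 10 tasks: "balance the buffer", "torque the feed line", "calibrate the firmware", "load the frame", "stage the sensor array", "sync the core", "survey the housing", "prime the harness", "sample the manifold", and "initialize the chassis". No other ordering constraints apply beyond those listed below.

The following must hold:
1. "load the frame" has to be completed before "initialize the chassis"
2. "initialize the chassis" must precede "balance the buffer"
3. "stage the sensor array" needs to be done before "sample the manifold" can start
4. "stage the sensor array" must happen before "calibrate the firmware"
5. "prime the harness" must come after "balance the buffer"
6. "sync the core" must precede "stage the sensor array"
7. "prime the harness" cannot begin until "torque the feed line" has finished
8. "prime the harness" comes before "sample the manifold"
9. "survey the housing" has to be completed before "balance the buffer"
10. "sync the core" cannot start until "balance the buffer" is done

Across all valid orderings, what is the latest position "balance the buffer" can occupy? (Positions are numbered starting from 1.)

Every task that must follow "balance the buffer" has to come after it. Tracing all chains starting from "balance the buffer", those tasks are: "calibrate the firmware", "stage the sensor array", "sync the core", "prime the harness", "sample the manifold" — 5 in total.
So at least 5 tasks follow "balance the buffer", putting "balance the buffer" no later than position 5. That position is achievable by scheduling everything else first.

5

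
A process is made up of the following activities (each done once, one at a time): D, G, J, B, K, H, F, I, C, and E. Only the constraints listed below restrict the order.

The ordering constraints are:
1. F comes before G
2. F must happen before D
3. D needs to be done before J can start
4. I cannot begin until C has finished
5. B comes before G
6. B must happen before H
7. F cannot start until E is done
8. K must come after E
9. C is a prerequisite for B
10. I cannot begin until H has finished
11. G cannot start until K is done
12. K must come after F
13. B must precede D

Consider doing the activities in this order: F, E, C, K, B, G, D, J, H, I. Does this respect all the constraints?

In the proposed order, F appears before E.
That contradicts the constraint that E must precede F.

No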